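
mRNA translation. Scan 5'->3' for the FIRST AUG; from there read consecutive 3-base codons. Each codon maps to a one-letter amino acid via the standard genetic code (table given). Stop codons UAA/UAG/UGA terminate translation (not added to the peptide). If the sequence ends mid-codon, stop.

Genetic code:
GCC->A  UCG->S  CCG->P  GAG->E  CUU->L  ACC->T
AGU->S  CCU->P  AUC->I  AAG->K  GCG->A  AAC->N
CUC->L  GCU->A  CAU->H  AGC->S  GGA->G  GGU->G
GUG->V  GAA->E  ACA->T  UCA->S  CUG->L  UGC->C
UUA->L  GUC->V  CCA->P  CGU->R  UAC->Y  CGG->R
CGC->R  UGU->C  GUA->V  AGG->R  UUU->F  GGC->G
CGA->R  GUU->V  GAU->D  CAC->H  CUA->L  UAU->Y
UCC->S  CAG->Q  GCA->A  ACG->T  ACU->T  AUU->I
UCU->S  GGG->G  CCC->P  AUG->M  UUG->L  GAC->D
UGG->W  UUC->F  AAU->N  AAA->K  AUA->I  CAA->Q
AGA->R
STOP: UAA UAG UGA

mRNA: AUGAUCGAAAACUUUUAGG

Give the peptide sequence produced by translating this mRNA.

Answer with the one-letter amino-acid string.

Answer: MIENF

Derivation:
start AUG at pos 0
pos 0: AUG -> M; peptide=M
pos 3: AUC -> I; peptide=MI
pos 6: GAA -> E; peptide=MIE
pos 9: AAC -> N; peptide=MIEN
pos 12: UUU -> F; peptide=MIENF
pos 15: UAG -> STOP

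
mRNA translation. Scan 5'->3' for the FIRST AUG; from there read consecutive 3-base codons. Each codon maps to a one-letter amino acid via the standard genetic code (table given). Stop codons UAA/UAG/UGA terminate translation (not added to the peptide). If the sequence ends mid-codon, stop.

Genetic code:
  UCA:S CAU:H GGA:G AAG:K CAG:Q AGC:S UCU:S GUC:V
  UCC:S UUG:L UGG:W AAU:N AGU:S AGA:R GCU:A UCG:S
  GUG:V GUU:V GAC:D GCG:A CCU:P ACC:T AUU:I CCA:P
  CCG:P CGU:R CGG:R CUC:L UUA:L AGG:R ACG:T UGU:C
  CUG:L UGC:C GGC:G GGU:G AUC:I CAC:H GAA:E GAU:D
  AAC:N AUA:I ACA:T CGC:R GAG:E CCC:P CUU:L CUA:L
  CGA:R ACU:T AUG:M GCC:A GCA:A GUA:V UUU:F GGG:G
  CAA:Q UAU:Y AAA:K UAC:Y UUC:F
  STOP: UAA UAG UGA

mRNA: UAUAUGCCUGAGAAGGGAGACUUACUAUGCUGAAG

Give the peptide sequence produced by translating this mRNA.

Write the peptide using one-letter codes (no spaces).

Answer: MPEKGDLLC

Derivation:
start AUG at pos 3
pos 3: AUG -> M; peptide=M
pos 6: CCU -> P; peptide=MP
pos 9: GAG -> E; peptide=MPE
pos 12: AAG -> K; peptide=MPEK
pos 15: GGA -> G; peptide=MPEKG
pos 18: GAC -> D; peptide=MPEKGD
pos 21: UUA -> L; peptide=MPEKGDL
pos 24: CUA -> L; peptide=MPEKGDLL
pos 27: UGC -> C; peptide=MPEKGDLLC
pos 30: UGA -> STOP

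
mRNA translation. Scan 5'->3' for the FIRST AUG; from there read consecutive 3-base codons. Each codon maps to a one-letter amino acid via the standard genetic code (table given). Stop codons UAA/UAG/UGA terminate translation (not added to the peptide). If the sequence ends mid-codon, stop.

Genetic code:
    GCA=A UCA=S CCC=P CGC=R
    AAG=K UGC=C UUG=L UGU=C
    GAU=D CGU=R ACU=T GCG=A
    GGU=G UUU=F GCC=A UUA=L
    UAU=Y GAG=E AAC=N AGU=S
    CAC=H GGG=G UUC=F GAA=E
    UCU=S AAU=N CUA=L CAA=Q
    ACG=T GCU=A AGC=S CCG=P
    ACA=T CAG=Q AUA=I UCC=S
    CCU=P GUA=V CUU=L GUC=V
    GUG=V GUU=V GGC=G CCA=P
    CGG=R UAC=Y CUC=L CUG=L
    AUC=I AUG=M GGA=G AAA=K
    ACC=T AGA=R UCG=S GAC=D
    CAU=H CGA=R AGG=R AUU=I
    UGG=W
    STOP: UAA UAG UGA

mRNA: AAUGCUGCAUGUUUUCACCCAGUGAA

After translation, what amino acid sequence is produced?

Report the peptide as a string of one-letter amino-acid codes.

Answer: MLHVFTQ

Derivation:
start AUG at pos 1
pos 1: AUG -> M; peptide=M
pos 4: CUG -> L; peptide=ML
pos 7: CAU -> H; peptide=MLH
pos 10: GUU -> V; peptide=MLHV
pos 13: UUC -> F; peptide=MLHVF
pos 16: ACC -> T; peptide=MLHVFT
pos 19: CAG -> Q; peptide=MLHVFTQ
pos 22: UGA -> STOP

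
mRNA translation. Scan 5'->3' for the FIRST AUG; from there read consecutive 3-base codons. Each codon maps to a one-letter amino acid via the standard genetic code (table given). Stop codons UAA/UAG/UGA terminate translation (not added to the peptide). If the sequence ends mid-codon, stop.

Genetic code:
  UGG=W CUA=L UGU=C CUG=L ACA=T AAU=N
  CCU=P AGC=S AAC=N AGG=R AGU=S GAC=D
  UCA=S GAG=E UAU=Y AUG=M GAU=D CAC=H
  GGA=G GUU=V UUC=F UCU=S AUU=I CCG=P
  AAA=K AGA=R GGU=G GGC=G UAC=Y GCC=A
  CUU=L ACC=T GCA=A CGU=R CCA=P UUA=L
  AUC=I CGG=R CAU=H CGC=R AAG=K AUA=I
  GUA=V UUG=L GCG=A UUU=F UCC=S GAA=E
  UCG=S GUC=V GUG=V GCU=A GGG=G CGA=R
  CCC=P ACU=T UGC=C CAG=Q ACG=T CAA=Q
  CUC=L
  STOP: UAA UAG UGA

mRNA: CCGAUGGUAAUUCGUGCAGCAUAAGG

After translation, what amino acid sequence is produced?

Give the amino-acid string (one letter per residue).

start AUG at pos 3
pos 3: AUG -> M; peptide=M
pos 6: GUA -> V; peptide=MV
pos 9: AUU -> I; peptide=MVI
pos 12: CGU -> R; peptide=MVIR
pos 15: GCA -> A; peptide=MVIRA
pos 18: GCA -> A; peptide=MVIRAA
pos 21: UAA -> STOP

Answer: MVIRAA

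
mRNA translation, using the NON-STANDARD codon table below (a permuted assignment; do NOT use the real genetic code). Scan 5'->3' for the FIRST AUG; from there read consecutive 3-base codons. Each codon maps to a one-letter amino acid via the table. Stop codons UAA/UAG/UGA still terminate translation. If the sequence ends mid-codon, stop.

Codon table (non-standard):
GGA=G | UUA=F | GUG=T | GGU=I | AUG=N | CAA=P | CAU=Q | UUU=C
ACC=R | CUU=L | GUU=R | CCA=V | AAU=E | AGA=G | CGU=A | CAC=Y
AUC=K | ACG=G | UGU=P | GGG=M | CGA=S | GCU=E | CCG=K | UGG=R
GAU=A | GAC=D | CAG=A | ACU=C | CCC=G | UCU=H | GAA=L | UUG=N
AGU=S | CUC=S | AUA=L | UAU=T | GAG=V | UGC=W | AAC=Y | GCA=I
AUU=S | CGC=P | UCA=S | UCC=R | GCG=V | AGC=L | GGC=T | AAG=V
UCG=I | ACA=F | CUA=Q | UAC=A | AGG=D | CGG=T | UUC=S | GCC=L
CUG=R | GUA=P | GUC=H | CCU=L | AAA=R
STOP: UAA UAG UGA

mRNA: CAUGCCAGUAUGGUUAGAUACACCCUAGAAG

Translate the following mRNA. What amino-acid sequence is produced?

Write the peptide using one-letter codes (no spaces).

start AUG at pos 1
pos 1: AUG -> N; peptide=N
pos 4: CCA -> V; peptide=NV
pos 7: GUA -> P; peptide=NVP
pos 10: UGG -> R; peptide=NVPR
pos 13: UUA -> F; peptide=NVPRF
pos 16: GAU -> A; peptide=NVPRFA
pos 19: ACA -> F; peptide=NVPRFAF
pos 22: CCC -> G; peptide=NVPRFAFG
pos 25: UAG -> STOP

Answer: NVPRFAFG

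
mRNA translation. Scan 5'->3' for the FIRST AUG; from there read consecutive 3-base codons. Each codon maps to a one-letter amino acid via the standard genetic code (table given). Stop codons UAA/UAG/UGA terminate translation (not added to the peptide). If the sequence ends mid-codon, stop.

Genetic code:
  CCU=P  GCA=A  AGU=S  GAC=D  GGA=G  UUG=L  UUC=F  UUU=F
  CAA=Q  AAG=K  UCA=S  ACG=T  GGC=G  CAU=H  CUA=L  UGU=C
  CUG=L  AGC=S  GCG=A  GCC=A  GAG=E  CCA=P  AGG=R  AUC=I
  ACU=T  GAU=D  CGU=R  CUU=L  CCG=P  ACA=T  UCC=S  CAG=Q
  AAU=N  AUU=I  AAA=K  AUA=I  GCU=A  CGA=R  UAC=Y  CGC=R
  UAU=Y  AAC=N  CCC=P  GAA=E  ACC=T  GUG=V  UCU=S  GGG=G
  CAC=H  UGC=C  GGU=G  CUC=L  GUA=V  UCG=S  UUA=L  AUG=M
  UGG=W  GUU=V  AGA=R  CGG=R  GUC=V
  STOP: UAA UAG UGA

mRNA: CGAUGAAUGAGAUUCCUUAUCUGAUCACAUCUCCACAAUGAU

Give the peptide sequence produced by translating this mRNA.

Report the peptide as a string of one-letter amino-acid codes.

Answer: MNEIPYLITSPQ

Derivation:
start AUG at pos 2
pos 2: AUG -> M; peptide=M
pos 5: AAU -> N; peptide=MN
pos 8: GAG -> E; peptide=MNE
pos 11: AUU -> I; peptide=MNEI
pos 14: CCU -> P; peptide=MNEIP
pos 17: UAU -> Y; peptide=MNEIPY
pos 20: CUG -> L; peptide=MNEIPYL
pos 23: AUC -> I; peptide=MNEIPYLI
pos 26: ACA -> T; peptide=MNEIPYLIT
pos 29: UCU -> S; peptide=MNEIPYLITS
pos 32: CCA -> P; peptide=MNEIPYLITSP
pos 35: CAA -> Q; peptide=MNEIPYLITSPQ
pos 38: UGA -> STOP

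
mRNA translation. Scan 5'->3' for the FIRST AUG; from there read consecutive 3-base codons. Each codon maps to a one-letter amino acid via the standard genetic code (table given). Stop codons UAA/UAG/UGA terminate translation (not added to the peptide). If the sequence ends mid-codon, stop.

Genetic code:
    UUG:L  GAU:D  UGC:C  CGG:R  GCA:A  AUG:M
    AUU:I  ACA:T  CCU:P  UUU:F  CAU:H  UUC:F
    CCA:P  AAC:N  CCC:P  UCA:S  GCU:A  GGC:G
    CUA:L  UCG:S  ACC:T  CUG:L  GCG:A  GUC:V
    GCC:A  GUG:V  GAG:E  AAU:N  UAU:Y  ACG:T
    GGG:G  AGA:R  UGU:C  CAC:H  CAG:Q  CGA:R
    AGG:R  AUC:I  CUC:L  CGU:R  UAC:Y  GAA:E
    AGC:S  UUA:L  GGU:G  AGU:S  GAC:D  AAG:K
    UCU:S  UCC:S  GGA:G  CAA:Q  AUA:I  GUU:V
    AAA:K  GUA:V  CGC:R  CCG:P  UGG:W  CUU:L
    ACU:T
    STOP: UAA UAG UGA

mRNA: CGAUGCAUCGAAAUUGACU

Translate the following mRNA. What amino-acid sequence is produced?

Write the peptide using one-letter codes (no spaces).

Answer: MHRN

Derivation:
start AUG at pos 2
pos 2: AUG -> M; peptide=M
pos 5: CAU -> H; peptide=MH
pos 8: CGA -> R; peptide=MHR
pos 11: AAU -> N; peptide=MHRN
pos 14: UGA -> STOP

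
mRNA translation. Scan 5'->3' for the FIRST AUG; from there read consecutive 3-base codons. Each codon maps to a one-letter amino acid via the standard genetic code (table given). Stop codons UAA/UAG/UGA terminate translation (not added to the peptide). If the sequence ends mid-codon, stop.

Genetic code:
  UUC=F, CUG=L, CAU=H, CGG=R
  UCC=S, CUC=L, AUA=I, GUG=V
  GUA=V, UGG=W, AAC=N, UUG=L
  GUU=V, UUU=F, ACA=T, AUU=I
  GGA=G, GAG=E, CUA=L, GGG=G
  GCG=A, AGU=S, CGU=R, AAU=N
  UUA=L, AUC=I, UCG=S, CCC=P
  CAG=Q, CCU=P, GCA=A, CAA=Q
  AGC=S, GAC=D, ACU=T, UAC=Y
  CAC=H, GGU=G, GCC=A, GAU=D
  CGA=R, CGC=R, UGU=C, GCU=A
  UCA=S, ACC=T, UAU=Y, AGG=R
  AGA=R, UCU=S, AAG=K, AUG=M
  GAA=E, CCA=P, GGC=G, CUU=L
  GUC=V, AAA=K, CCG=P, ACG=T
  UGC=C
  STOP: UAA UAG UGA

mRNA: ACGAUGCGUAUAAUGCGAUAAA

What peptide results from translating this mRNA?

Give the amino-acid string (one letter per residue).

Answer: MRIMR

Derivation:
start AUG at pos 3
pos 3: AUG -> M; peptide=M
pos 6: CGU -> R; peptide=MR
pos 9: AUA -> I; peptide=MRI
pos 12: AUG -> M; peptide=MRIM
pos 15: CGA -> R; peptide=MRIMR
pos 18: UAA -> STOP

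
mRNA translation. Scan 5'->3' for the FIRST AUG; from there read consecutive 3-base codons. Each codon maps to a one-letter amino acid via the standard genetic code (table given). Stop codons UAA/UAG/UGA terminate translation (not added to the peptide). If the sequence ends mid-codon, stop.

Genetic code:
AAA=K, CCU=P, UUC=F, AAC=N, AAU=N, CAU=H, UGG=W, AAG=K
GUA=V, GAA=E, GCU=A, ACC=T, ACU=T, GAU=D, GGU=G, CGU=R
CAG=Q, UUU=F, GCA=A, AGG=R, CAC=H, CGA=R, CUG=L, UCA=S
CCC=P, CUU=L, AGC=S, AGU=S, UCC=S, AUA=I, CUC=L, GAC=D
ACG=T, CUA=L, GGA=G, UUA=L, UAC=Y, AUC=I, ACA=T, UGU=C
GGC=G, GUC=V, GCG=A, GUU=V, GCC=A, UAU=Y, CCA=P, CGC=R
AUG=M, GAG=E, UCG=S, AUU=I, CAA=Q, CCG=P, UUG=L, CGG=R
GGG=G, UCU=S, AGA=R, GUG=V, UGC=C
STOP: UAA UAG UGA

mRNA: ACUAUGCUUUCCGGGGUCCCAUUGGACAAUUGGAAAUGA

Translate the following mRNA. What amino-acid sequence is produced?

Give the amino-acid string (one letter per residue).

start AUG at pos 3
pos 3: AUG -> M; peptide=M
pos 6: CUU -> L; peptide=ML
pos 9: UCC -> S; peptide=MLS
pos 12: GGG -> G; peptide=MLSG
pos 15: GUC -> V; peptide=MLSGV
pos 18: CCA -> P; peptide=MLSGVP
pos 21: UUG -> L; peptide=MLSGVPL
pos 24: GAC -> D; peptide=MLSGVPLD
pos 27: AAU -> N; peptide=MLSGVPLDN
pos 30: UGG -> W; peptide=MLSGVPLDNW
pos 33: AAA -> K; peptide=MLSGVPLDNWK
pos 36: UGA -> STOP

Answer: MLSGVPLDNWK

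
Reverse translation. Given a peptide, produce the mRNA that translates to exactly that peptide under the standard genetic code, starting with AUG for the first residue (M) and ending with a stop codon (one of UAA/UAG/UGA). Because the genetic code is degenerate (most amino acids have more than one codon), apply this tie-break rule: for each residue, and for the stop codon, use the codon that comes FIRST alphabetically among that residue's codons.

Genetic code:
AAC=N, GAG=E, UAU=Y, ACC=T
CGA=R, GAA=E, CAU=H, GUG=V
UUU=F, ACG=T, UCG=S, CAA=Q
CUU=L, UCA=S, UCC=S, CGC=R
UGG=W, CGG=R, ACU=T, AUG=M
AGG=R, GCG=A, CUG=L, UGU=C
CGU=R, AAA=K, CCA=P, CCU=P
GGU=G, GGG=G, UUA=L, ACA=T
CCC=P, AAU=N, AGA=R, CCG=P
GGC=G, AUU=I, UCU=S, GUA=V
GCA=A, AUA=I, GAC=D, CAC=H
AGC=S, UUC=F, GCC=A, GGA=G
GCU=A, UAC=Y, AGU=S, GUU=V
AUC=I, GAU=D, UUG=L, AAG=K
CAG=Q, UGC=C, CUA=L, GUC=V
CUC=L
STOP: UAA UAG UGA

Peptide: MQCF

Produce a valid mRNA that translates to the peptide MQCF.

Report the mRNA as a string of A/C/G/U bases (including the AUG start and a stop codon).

Answer: mRNA: AUGCAAUGCUUCUAA

Derivation:
residue 1: M -> AUG (start codon)
residue 2: Q codons sorted = CAA,CAG -> pick first = CAA
residue 3: C codons sorted = UGC,UGU -> pick first = UGC
residue 4: F codons sorted = UUC,UUU -> pick first = UUC
terminator: stop codons sorted = UAA,UAG,UGA -> pick first = UAA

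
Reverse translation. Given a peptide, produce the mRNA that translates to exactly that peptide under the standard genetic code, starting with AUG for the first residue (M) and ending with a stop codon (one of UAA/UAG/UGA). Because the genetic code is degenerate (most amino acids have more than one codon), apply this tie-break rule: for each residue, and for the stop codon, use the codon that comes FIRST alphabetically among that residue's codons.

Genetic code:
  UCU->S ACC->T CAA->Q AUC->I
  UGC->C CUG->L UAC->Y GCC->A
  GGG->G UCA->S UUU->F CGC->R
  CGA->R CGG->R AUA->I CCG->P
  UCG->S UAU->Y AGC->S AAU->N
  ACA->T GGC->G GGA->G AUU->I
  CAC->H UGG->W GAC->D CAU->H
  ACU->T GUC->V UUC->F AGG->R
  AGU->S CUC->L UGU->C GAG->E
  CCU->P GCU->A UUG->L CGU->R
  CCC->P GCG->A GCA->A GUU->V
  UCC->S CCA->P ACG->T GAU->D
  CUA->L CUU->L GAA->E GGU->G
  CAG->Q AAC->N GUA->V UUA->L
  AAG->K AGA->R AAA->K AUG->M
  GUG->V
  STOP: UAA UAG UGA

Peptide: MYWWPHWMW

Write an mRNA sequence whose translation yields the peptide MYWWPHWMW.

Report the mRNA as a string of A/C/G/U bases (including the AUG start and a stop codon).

residue 1: M -> AUG (start codon)
residue 2: Y codons sorted = UAC,UAU -> pick first = UAC
residue 3: W -> UGG (only codon)
residue 4: W -> UGG (only codon)
residue 5: P codons sorted = CCA,CCC,CCG,CCU -> pick first = CCA
residue 6: H codons sorted = CAC,CAU -> pick first = CAC
residue 7: W -> UGG (only codon)
residue 8: M -> AUG (only codon)
residue 9: W -> UGG (only codon)
terminator: stop codons sorted = UAA,UAG,UGA -> pick first = UAA

Answer: mRNA: AUGUACUGGUGGCCACACUGGAUGUGGUAA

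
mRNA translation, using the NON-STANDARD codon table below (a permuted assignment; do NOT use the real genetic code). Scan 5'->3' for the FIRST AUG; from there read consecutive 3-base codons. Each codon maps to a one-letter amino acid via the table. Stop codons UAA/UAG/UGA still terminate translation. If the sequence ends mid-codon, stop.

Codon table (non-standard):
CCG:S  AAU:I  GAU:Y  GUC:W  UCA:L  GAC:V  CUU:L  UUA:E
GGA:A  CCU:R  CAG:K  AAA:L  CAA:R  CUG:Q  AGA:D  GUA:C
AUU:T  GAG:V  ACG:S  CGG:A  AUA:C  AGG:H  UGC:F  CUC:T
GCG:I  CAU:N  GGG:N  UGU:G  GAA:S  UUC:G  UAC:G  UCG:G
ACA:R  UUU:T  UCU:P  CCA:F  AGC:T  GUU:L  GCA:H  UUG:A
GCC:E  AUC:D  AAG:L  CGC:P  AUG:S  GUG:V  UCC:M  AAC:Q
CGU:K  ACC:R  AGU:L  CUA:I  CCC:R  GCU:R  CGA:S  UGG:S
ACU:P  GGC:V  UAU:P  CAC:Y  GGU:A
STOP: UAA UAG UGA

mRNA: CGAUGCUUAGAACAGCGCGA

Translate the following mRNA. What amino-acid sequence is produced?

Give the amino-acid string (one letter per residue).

Answer: SLDRIS

Derivation:
start AUG at pos 2
pos 2: AUG -> S; peptide=S
pos 5: CUU -> L; peptide=SL
pos 8: AGA -> D; peptide=SLD
pos 11: ACA -> R; peptide=SLDR
pos 14: GCG -> I; peptide=SLDRI
pos 17: CGA -> S; peptide=SLDRIS
pos 20: only 0 nt remain (<3), stop (end of mRNA)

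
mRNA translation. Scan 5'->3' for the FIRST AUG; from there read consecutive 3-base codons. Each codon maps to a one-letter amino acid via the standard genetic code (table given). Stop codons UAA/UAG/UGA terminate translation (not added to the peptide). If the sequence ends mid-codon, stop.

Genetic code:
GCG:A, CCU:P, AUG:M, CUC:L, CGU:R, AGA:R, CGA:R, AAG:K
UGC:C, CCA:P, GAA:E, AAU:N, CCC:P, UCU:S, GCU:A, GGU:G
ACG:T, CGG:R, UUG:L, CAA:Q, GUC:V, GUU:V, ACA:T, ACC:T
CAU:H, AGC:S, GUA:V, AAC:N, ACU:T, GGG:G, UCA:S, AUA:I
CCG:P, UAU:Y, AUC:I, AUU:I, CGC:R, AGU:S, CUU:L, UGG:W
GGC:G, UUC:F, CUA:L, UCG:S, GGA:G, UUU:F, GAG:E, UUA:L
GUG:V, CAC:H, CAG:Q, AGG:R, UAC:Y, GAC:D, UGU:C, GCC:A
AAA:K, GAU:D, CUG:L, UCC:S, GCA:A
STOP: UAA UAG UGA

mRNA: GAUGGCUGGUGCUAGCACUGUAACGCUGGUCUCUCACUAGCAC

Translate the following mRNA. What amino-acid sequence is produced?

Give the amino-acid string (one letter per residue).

start AUG at pos 1
pos 1: AUG -> M; peptide=M
pos 4: GCU -> A; peptide=MA
pos 7: GGU -> G; peptide=MAG
pos 10: GCU -> A; peptide=MAGA
pos 13: AGC -> S; peptide=MAGAS
pos 16: ACU -> T; peptide=MAGAST
pos 19: GUA -> V; peptide=MAGASTV
pos 22: ACG -> T; peptide=MAGASTVT
pos 25: CUG -> L; peptide=MAGASTVTL
pos 28: GUC -> V; peptide=MAGASTVTLV
pos 31: UCU -> S; peptide=MAGASTVTLVS
pos 34: CAC -> H; peptide=MAGASTVTLVSH
pos 37: UAG -> STOP

Answer: MAGASTVTLVSH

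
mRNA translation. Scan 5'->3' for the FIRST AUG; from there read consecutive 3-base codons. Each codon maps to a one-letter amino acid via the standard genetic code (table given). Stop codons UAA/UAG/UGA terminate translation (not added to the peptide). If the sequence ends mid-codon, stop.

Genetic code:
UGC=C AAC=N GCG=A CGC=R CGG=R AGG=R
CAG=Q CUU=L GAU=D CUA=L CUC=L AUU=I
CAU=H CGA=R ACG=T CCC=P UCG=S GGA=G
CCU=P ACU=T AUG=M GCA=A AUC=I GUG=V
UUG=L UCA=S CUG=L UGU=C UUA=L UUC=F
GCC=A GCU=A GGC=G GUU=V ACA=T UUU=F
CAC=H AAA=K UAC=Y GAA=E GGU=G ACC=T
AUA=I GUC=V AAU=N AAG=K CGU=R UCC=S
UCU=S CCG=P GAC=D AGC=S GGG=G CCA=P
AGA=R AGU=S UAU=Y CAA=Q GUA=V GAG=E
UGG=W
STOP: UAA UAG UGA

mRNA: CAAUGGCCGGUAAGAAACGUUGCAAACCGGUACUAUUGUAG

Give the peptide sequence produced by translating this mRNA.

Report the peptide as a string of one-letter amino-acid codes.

start AUG at pos 2
pos 2: AUG -> M; peptide=M
pos 5: GCC -> A; peptide=MA
pos 8: GGU -> G; peptide=MAG
pos 11: AAG -> K; peptide=MAGK
pos 14: AAA -> K; peptide=MAGKK
pos 17: CGU -> R; peptide=MAGKKR
pos 20: UGC -> C; peptide=MAGKKRC
pos 23: AAA -> K; peptide=MAGKKRCK
pos 26: CCG -> P; peptide=MAGKKRCKP
pos 29: GUA -> V; peptide=MAGKKRCKPV
pos 32: CUA -> L; peptide=MAGKKRCKPVL
pos 35: UUG -> L; peptide=MAGKKRCKPVLL
pos 38: UAG -> STOP

Answer: MAGKKRCKPVLL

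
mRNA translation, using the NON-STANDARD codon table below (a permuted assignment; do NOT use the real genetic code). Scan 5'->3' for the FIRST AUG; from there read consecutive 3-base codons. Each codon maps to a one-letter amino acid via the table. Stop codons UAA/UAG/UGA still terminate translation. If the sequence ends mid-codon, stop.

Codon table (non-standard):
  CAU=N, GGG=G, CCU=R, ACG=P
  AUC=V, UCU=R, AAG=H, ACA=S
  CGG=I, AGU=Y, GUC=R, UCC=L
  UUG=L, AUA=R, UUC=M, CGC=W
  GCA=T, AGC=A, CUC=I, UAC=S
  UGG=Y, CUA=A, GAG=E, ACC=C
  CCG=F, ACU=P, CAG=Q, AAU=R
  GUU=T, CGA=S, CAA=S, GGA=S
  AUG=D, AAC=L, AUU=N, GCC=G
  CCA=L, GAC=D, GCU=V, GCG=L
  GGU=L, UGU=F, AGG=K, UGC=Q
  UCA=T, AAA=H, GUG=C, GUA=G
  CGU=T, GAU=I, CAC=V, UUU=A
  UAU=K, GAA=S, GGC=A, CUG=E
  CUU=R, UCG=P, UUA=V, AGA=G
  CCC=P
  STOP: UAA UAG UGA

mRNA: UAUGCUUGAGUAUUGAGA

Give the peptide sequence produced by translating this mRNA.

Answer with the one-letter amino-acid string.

Answer: DREK

Derivation:
start AUG at pos 1
pos 1: AUG -> D; peptide=D
pos 4: CUU -> R; peptide=DR
pos 7: GAG -> E; peptide=DRE
pos 10: UAU -> K; peptide=DREK
pos 13: UGA -> STOP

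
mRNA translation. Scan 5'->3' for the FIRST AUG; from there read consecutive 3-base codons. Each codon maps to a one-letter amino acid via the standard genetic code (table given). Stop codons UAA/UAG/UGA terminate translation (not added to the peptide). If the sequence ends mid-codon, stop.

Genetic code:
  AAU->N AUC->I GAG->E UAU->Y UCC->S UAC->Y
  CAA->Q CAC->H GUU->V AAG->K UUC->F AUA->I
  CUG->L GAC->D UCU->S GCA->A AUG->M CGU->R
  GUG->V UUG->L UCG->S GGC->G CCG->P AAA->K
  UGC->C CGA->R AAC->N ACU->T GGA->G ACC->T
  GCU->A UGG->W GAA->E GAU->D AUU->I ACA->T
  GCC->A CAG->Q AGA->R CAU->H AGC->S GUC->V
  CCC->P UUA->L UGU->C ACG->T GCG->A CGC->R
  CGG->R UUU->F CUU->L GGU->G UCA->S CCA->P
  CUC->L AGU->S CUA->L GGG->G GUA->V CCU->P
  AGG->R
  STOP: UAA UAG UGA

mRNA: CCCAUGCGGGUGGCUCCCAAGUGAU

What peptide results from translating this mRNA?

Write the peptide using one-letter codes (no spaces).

Answer: MRVAPK

Derivation:
start AUG at pos 3
pos 3: AUG -> M; peptide=M
pos 6: CGG -> R; peptide=MR
pos 9: GUG -> V; peptide=MRV
pos 12: GCU -> A; peptide=MRVA
pos 15: CCC -> P; peptide=MRVAP
pos 18: AAG -> K; peptide=MRVAPK
pos 21: UGA -> STOP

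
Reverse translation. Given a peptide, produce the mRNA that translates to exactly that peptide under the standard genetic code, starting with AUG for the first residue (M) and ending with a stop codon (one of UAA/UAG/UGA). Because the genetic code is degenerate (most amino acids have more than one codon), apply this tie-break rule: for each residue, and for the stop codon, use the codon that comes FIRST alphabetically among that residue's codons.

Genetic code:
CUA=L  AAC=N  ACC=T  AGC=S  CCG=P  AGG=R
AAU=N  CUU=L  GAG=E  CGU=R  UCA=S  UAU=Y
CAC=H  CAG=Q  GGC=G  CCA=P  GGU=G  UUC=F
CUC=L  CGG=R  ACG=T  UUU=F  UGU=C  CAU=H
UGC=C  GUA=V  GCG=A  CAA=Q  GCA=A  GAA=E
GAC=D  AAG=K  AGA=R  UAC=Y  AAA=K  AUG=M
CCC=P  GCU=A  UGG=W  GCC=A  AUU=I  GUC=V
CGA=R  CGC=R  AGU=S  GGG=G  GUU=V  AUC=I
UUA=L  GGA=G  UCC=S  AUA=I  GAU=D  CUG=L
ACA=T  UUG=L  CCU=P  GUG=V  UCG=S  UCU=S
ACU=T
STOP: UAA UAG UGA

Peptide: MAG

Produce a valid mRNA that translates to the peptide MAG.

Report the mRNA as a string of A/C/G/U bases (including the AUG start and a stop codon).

Answer: mRNA: AUGGCAGGAUAA

Derivation:
residue 1: M -> AUG (start codon)
residue 2: A codons sorted = GCA,GCC,GCG,GCU -> pick first = GCA
residue 3: G codons sorted = GGA,GGC,GGG,GGU -> pick first = GGA
terminator: stop codons sorted = UAA,UAG,UGA -> pick first = UAA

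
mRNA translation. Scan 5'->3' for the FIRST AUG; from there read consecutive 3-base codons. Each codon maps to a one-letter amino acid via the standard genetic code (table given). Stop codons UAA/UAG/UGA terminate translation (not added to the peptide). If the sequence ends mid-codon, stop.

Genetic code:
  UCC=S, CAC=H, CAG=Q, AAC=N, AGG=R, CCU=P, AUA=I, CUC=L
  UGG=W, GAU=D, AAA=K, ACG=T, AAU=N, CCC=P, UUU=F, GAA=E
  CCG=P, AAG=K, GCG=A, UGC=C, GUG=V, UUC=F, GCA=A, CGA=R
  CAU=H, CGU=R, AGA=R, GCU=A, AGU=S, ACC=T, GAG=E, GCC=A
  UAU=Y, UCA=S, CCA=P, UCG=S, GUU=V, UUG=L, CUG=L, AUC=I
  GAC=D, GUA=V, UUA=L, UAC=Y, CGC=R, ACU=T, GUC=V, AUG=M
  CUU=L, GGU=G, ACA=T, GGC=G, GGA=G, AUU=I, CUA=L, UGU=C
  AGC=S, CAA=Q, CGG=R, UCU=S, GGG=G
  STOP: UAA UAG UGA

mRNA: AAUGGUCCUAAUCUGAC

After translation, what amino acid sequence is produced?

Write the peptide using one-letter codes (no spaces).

Answer: MVLI

Derivation:
start AUG at pos 1
pos 1: AUG -> M; peptide=M
pos 4: GUC -> V; peptide=MV
pos 7: CUA -> L; peptide=MVL
pos 10: AUC -> I; peptide=MVLI
pos 13: UGA -> STOP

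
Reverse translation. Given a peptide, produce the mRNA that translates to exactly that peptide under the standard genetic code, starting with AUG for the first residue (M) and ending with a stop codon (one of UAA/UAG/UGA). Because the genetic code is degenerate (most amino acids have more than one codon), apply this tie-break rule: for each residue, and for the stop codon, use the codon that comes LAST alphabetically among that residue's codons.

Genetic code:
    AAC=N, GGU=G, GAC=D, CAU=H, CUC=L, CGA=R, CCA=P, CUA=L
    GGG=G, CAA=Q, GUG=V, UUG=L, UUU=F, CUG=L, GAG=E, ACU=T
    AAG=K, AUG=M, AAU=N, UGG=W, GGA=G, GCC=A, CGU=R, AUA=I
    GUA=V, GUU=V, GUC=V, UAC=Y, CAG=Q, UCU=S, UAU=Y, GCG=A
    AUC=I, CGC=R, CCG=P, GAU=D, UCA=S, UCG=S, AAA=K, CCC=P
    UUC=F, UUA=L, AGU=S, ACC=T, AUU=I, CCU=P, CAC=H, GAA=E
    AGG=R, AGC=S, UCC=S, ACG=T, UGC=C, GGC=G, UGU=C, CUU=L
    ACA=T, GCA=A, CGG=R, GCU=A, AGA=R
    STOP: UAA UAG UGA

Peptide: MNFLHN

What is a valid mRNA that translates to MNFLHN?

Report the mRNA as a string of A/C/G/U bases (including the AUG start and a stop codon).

Answer: mRNA: AUGAAUUUUUUGCAUAAUUGA

Derivation:
residue 1: M -> AUG (start codon)
residue 2: N codons sorted = AAC,AAU -> pick last = AAU
residue 3: F codons sorted = UUC,UUU -> pick last = UUU
residue 4: L codons sorted = CUA,CUC,CUG,CUU,UUA,UUG -> pick last = UUG
residue 5: H codons sorted = CAC,CAU -> pick last = CAU
residue 6: N codons sorted = AAC,AAU -> pick last = AAU
terminator: stop codons sorted = UAA,UAG,UGA -> pick last = UGA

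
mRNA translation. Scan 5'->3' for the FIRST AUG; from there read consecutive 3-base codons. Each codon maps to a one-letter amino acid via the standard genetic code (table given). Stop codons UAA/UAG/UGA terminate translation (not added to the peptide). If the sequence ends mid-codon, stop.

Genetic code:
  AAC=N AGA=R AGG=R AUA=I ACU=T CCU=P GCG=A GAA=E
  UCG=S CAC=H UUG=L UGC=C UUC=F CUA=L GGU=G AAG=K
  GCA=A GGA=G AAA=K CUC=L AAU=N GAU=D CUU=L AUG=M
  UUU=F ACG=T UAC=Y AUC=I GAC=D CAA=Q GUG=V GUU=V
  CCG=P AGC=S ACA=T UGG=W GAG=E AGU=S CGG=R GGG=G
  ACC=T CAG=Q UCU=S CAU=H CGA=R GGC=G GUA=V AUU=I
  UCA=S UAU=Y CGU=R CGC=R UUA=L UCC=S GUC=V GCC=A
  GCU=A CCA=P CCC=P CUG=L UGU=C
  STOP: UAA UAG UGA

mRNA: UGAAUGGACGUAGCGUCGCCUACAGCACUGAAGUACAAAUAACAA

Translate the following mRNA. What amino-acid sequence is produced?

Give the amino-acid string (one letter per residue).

Answer: MDVASPTALKYK

Derivation:
start AUG at pos 3
pos 3: AUG -> M; peptide=M
pos 6: GAC -> D; peptide=MD
pos 9: GUA -> V; peptide=MDV
pos 12: GCG -> A; peptide=MDVA
pos 15: UCG -> S; peptide=MDVAS
pos 18: CCU -> P; peptide=MDVASP
pos 21: ACA -> T; peptide=MDVASPT
pos 24: GCA -> A; peptide=MDVASPTA
pos 27: CUG -> L; peptide=MDVASPTAL
pos 30: AAG -> K; peptide=MDVASPTALK
pos 33: UAC -> Y; peptide=MDVASPTALKY
pos 36: AAA -> K; peptide=MDVASPTALKYK
pos 39: UAA -> STOP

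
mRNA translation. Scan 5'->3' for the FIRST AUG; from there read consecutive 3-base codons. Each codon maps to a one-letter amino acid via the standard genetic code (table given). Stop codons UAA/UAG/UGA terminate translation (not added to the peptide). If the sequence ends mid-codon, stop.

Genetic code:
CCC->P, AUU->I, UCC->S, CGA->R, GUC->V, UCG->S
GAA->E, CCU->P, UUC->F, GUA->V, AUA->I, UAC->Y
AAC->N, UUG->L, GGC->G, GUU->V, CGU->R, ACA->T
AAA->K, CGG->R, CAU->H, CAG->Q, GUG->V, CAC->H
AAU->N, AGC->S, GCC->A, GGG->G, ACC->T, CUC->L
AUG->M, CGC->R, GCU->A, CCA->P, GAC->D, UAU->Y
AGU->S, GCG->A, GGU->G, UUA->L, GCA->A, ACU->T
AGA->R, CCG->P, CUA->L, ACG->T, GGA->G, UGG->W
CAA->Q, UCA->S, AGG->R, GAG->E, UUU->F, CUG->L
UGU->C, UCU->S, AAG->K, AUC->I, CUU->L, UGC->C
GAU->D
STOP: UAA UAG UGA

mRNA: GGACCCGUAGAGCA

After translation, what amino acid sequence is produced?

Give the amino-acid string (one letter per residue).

Answer: (empty: no AUG start codon)

Derivation:
no AUG start codon found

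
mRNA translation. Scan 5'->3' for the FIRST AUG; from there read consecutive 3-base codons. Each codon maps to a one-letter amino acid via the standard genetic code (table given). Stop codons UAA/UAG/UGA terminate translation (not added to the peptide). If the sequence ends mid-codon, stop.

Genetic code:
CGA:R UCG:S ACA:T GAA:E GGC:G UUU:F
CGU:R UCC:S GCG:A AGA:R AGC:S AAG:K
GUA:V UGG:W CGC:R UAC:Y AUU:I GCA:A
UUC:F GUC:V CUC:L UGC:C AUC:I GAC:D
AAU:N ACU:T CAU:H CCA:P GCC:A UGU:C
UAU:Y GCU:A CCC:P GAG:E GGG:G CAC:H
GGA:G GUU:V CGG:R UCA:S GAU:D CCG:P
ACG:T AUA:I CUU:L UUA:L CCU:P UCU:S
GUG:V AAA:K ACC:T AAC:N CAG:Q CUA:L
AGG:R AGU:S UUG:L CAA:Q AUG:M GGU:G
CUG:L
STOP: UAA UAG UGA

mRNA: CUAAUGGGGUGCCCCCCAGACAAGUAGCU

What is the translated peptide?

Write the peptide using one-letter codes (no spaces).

Answer: MGCPPDK

Derivation:
start AUG at pos 3
pos 3: AUG -> M; peptide=M
pos 6: GGG -> G; peptide=MG
pos 9: UGC -> C; peptide=MGC
pos 12: CCC -> P; peptide=MGCP
pos 15: CCA -> P; peptide=MGCPP
pos 18: GAC -> D; peptide=MGCPPD
pos 21: AAG -> K; peptide=MGCPPDK
pos 24: UAG -> STOP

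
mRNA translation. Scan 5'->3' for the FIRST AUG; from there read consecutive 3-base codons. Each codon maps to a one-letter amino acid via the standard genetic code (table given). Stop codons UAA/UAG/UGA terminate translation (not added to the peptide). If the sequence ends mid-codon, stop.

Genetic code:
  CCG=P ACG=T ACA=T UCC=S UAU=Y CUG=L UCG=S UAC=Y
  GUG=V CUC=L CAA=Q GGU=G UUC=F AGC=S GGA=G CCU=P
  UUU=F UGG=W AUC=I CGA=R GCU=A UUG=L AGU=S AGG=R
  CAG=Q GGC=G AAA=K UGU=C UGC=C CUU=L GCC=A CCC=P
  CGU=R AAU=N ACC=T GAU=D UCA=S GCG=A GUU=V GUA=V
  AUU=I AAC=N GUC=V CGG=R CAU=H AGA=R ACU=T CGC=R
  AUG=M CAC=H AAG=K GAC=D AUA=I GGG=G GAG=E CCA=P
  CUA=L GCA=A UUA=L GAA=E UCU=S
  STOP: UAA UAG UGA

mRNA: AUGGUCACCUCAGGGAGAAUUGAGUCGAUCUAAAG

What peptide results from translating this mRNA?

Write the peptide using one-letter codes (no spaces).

start AUG at pos 0
pos 0: AUG -> M; peptide=M
pos 3: GUC -> V; peptide=MV
pos 6: ACC -> T; peptide=MVT
pos 9: UCA -> S; peptide=MVTS
pos 12: GGG -> G; peptide=MVTSG
pos 15: AGA -> R; peptide=MVTSGR
pos 18: AUU -> I; peptide=MVTSGRI
pos 21: GAG -> E; peptide=MVTSGRIE
pos 24: UCG -> S; peptide=MVTSGRIES
pos 27: AUC -> I; peptide=MVTSGRIESI
pos 30: UAA -> STOP

Answer: MVTSGRIESI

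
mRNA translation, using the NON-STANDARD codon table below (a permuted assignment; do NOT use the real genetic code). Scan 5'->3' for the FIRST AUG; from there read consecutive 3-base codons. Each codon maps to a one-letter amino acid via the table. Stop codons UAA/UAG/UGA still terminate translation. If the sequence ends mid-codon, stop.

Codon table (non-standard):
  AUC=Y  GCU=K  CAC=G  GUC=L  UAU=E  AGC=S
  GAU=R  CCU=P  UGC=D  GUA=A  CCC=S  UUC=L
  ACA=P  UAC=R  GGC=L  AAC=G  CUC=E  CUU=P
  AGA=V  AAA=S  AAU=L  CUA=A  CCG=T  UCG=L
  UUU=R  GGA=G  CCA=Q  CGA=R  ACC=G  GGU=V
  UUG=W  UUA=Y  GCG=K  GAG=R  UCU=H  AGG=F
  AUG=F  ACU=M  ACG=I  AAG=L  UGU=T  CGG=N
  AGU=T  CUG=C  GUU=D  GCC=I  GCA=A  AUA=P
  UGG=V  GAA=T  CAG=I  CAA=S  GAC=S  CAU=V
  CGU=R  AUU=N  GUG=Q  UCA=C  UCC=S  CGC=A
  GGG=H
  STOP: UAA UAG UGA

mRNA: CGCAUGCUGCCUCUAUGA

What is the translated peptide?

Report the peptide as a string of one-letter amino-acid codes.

start AUG at pos 3
pos 3: AUG -> F; peptide=F
pos 6: CUG -> C; peptide=FC
pos 9: CCU -> P; peptide=FCP
pos 12: CUA -> A; peptide=FCPA
pos 15: UGA -> STOP

Answer: FCPA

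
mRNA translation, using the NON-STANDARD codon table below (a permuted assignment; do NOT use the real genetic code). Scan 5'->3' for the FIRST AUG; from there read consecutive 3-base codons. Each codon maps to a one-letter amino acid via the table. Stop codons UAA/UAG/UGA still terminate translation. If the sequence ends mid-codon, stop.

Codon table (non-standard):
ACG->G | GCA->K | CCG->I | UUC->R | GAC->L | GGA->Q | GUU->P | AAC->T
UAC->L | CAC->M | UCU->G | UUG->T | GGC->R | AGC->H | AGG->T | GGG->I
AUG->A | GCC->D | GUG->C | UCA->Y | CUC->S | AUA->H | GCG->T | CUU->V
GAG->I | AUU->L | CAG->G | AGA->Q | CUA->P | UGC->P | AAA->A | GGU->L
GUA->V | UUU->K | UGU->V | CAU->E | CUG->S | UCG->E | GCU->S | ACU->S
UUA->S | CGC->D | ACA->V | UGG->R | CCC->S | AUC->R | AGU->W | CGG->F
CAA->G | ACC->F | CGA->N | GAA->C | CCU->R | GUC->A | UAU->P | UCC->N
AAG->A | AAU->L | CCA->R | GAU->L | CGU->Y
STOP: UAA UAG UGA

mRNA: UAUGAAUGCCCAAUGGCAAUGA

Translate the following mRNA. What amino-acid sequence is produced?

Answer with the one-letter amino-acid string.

start AUG at pos 1
pos 1: AUG -> A; peptide=A
pos 4: AAU -> L; peptide=AL
pos 7: GCC -> D; peptide=ALD
pos 10: CAA -> G; peptide=ALDG
pos 13: UGG -> R; peptide=ALDGR
pos 16: CAA -> G; peptide=ALDGRG
pos 19: UGA -> STOP

Answer: ALDGRG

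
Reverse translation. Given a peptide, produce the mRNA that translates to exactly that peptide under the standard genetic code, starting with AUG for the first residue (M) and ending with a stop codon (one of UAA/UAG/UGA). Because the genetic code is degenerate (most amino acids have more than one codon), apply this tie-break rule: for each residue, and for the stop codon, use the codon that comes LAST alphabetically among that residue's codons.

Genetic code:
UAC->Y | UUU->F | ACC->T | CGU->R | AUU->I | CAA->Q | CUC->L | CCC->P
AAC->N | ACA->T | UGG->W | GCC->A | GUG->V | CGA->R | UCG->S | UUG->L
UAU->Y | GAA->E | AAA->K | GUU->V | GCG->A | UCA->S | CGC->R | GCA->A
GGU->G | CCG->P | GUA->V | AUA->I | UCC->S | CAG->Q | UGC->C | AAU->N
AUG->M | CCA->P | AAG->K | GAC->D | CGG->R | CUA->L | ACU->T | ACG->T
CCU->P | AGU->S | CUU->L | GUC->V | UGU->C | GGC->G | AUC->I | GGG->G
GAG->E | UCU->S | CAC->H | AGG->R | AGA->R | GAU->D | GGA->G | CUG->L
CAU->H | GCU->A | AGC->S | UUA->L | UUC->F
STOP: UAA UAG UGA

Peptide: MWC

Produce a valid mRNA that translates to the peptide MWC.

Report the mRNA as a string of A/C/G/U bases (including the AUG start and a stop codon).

residue 1: M -> AUG (start codon)
residue 2: W -> UGG (only codon)
residue 3: C codons sorted = UGC,UGU -> pick last = UGU
terminator: stop codons sorted = UAA,UAG,UGA -> pick last = UGA

Answer: mRNA: AUGUGGUGUUGA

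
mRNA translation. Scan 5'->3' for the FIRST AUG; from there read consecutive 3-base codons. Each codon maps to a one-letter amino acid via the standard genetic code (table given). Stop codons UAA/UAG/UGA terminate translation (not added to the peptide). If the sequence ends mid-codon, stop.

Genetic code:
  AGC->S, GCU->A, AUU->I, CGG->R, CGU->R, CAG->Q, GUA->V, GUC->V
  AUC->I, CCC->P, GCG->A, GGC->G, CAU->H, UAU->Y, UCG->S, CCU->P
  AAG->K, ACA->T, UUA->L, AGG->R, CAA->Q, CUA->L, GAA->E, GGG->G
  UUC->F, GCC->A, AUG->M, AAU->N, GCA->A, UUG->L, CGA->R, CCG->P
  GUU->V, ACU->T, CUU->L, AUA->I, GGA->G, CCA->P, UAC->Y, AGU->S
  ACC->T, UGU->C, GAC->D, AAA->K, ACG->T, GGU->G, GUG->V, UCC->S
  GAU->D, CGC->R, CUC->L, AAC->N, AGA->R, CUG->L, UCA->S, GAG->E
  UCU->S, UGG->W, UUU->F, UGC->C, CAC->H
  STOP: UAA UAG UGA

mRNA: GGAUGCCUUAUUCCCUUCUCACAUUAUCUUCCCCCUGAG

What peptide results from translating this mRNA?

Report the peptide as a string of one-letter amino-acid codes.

start AUG at pos 2
pos 2: AUG -> M; peptide=M
pos 5: CCU -> P; peptide=MP
pos 8: UAU -> Y; peptide=MPY
pos 11: UCC -> S; peptide=MPYS
pos 14: CUU -> L; peptide=MPYSL
pos 17: CUC -> L; peptide=MPYSLL
pos 20: ACA -> T; peptide=MPYSLLT
pos 23: UUA -> L; peptide=MPYSLLTL
pos 26: UCU -> S; peptide=MPYSLLTLS
pos 29: UCC -> S; peptide=MPYSLLTLSS
pos 32: CCC -> P; peptide=MPYSLLTLSSP
pos 35: UGA -> STOP

Answer: MPYSLLTLSSP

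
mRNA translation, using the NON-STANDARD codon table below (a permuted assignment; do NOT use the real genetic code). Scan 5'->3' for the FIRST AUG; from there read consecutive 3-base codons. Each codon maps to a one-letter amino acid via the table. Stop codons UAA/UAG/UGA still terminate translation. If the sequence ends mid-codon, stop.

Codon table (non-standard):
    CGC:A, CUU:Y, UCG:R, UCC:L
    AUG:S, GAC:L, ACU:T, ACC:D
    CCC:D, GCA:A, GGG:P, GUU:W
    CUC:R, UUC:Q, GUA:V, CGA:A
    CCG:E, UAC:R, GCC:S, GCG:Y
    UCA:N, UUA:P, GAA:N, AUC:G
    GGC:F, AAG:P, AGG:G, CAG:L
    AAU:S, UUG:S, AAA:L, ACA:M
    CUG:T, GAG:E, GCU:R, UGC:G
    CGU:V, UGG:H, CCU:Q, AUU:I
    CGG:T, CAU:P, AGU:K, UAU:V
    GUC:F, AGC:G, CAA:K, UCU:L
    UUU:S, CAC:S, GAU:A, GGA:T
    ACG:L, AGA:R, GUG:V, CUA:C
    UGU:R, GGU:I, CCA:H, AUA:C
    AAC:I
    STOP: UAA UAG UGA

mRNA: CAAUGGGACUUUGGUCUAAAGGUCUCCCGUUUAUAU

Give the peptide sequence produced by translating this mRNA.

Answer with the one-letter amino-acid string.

Answer: STYHLLIRESC

Derivation:
start AUG at pos 2
pos 2: AUG -> S; peptide=S
pos 5: GGA -> T; peptide=ST
pos 8: CUU -> Y; peptide=STY
pos 11: UGG -> H; peptide=STYH
pos 14: UCU -> L; peptide=STYHL
pos 17: AAA -> L; peptide=STYHLL
pos 20: GGU -> I; peptide=STYHLLI
pos 23: CUC -> R; peptide=STYHLLIR
pos 26: CCG -> E; peptide=STYHLLIRE
pos 29: UUU -> S; peptide=STYHLLIRES
pos 32: AUA -> C; peptide=STYHLLIRESC
pos 35: only 1 nt remain (<3), stop (end of mRNA)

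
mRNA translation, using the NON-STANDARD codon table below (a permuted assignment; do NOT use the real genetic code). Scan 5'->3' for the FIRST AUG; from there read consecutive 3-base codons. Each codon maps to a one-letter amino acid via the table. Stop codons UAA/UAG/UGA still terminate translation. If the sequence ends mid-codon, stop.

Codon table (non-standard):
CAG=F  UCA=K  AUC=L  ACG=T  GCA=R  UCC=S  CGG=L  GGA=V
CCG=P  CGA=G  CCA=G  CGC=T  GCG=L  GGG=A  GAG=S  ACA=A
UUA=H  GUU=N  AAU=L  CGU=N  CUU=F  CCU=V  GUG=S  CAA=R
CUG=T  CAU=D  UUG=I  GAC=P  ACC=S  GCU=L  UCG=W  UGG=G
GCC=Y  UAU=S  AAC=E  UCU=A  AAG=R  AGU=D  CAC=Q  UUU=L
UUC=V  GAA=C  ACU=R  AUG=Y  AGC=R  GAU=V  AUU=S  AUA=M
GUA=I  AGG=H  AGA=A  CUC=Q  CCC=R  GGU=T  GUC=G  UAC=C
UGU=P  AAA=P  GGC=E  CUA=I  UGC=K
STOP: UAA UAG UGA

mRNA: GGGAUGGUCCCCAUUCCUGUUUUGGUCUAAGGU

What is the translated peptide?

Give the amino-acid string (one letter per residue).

Answer: YGRSVNIG

Derivation:
start AUG at pos 3
pos 3: AUG -> Y; peptide=Y
pos 6: GUC -> G; peptide=YG
pos 9: CCC -> R; peptide=YGR
pos 12: AUU -> S; peptide=YGRS
pos 15: CCU -> V; peptide=YGRSV
pos 18: GUU -> N; peptide=YGRSVN
pos 21: UUG -> I; peptide=YGRSVNI
pos 24: GUC -> G; peptide=YGRSVNIG
pos 27: UAA -> STOP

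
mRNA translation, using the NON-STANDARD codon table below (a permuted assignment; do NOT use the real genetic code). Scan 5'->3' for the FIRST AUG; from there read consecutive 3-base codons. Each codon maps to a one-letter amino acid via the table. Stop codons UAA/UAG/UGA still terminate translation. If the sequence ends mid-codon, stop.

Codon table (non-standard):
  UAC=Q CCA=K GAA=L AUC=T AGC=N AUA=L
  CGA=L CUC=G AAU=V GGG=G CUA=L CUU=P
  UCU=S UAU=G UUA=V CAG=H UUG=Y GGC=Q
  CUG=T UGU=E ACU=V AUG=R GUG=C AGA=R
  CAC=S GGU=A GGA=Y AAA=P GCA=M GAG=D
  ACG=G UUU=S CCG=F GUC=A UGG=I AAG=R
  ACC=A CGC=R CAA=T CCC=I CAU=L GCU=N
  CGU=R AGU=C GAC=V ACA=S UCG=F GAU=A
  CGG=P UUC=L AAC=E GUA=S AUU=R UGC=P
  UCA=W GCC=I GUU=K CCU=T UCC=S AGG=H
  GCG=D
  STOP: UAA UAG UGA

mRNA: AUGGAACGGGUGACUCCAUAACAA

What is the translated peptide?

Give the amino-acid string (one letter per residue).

start AUG at pos 0
pos 0: AUG -> R; peptide=R
pos 3: GAA -> L; peptide=RL
pos 6: CGG -> P; peptide=RLP
pos 9: GUG -> C; peptide=RLPC
pos 12: ACU -> V; peptide=RLPCV
pos 15: CCA -> K; peptide=RLPCVK
pos 18: UAA -> STOP

Answer: RLPCVK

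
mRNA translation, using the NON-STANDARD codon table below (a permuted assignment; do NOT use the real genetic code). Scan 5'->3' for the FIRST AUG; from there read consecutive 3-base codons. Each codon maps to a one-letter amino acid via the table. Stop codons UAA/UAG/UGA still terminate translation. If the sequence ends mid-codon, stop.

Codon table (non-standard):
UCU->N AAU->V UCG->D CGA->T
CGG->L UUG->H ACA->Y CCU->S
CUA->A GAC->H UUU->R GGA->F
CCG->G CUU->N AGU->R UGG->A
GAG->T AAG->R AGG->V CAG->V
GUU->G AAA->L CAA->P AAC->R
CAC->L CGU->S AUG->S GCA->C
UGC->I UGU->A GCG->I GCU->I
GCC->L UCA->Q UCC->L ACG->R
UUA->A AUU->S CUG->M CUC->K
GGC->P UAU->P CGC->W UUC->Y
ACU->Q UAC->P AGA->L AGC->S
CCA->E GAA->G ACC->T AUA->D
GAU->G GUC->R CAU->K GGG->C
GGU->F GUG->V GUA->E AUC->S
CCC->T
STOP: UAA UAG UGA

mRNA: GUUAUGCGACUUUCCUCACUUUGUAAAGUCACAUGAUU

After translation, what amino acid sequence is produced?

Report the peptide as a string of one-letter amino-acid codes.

start AUG at pos 3
pos 3: AUG -> S; peptide=S
pos 6: CGA -> T; peptide=ST
pos 9: CUU -> N; peptide=STN
pos 12: UCC -> L; peptide=STNL
pos 15: UCA -> Q; peptide=STNLQ
pos 18: CUU -> N; peptide=STNLQN
pos 21: UGU -> A; peptide=STNLQNA
pos 24: AAA -> L; peptide=STNLQNAL
pos 27: GUC -> R; peptide=STNLQNALR
pos 30: ACA -> Y; peptide=STNLQNALRY
pos 33: UGA -> STOP

Answer: STNLQNALRY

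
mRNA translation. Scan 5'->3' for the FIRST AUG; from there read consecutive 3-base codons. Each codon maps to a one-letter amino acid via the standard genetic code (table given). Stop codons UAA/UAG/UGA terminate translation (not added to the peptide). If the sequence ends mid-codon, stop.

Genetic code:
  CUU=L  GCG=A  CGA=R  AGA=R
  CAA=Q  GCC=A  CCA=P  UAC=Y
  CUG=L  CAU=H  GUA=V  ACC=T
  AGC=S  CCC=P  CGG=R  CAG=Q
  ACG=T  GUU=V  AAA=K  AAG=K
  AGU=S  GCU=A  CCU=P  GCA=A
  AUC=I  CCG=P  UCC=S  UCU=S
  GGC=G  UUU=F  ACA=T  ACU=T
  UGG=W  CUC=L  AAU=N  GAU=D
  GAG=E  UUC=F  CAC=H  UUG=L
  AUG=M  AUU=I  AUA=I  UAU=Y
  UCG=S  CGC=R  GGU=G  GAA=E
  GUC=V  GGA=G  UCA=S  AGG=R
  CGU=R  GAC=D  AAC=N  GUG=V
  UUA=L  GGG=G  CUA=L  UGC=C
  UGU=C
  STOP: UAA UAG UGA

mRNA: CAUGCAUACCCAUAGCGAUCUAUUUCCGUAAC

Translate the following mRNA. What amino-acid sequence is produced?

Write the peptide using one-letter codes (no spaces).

start AUG at pos 1
pos 1: AUG -> M; peptide=M
pos 4: CAU -> H; peptide=MH
pos 7: ACC -> T; peptide=MHT
pos 10: CAU -> H; peptide=MHTH
pos 13: AGC -> S; peptide=MHTHS
pos 16: GAU -> D; peptide=MHTHSD
pos 19: CUA -> L; peptide=MHTHSDL
pos 22: UUU -> F; peptide=MHTHSDLF
pos 25: CCG -> P; peptide=MHTHSDLFP
pos 28: UAA -> STOP

Answer: MHTHSDLFP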